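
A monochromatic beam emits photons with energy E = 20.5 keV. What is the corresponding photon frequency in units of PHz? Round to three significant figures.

Take h = 6.62607015e-34 J·s, 1 eV = 1.602176634e-19 J.
Convert to SI: E = 20.5 keV = 3.2845e-15 J.
Apply f = E/h: f = 4.957e18 Hz.
Converting to PHz: f = 4957 PHz ≈ 4960 PHz.

4960 PHz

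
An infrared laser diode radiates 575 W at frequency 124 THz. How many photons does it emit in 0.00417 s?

2.92 × 10^19 photons

Total energy: E_total = P·t = 575 × 0.00417 = 2.398 J.
Per-photon energy: E = 8.216 × 10^-20 J.
N = E_total / E_photon = 2.92 × 10^19.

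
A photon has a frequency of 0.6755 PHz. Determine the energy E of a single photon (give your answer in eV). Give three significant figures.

2.79 eV

Convert to SI: f = 0.6755 PHz = 6.755e14 Hz.
The photon relation is E = hf, giving E = 4.476e-19 J.
Converting to eV: E = 2.794 eV ≈ 2.79 eV.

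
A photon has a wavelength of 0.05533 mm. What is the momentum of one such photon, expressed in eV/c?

(h = 6.62607015 × 10^-34 J·s, c = 2.99792458 × 10^8 m/s, 1 eV = 1.602176634 × 10^-19 J.)
First convert: λ = 0.05533 mm = 5.533 × 10^-5 m.
For a photon p = h/λ, so p = 1.198 × 10^-29 kg·m/s.
Converting to eV/c: p = 0.02241 eV/c ≈ 0.0224 eV/c.

0.0224 eV/c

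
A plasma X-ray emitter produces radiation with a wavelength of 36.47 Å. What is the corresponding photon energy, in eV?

Take h = 6.62607015e-34 J·s, c = 2.99792458e8 m/s, 1 eV = 1.602176634e-19 J.
In SI units: λ = 36.47 Å = 3.647e-9 m.
The photon relation is E = hc/λ, giving E = 5.447e-17 J.
Converting to eV: E = 340.0 eV ≈ 340 eV.

340 eV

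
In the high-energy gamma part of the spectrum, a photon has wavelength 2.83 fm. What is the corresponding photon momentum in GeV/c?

In SI units: λ = 2.83 fm = 2.83e-15 m.
The photon relation is p = h/λ, giving p = 2.341e-19 kg·m/s.
Converting to GeV/c: p = 0.4381 GeV/c ≈ 0.438 GeV/c.

0.438 GeV/c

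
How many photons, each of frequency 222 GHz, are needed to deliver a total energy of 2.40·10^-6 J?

Per-photon energy: E = 1.471·10^-22 J (from frequency = 222 GHz).
N = E_total / E_photon = 2.40·10^-6 J / 1.471·10^-22 J = 1.63·10^16.

1.63·10^16 photons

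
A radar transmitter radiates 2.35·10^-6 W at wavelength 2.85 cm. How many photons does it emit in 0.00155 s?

Total energy: E_total = P·t = 2.35·10^-6 × 0.00155 = 3.642·10^-9 J.
Per-photon energy: E = 6.970·10^-24 J.
N = E_total / E_photon = 5.23·10^14.

5.23·10^14 photons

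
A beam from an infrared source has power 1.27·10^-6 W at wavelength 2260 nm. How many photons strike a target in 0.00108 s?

1.56·10^10 photons

Total energy: E_total = P·t = 1.27·10^-6 × 0.00108 = 1.372·10^-9 J.
Per-photon energy: E = 8.790·10^-20 J.
N = E_total / E_photon = 1.56·10^10.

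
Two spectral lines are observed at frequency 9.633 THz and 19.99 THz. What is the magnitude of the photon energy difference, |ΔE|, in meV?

Using E = hf: E₁ = 6.3829e-21 J, E₂ = 1.3246e-20 J.
|ΔE| = |6.3829e-21 − 1.3246e-20| = 6.86e-21 J = 42.8 meV.

42.8 meV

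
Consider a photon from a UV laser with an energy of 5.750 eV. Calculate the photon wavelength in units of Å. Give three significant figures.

In SI units: E = 5.750 eV = 9.2125e-19 J.
Since λ = hc/E for a photon, λ = 2.156e-7 m.
Converting to Å: λ = 2156 Å ≈ 2160 Å.

2160 Å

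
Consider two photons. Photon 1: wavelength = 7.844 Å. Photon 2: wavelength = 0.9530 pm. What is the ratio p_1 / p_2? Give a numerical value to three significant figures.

1.21e-3

p_1 = 8.447e-25 kg·m/s (from wavelength = 7.844 Å, via p = h/λ).
p_2 = 6.953e-22 kg·m/s (from wavelength = 0.9530 pm, via p = h/λ).
Ratio = 8.447e-25 / 6.953e-22 = 1.21e-3.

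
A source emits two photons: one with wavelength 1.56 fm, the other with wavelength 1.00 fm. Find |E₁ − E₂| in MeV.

Using E = hc/λ: E₁ = 1.273e-10 J, E₂ = 1.986e-10 J.
|ΔE| = |1.273e-10 − 1.986e-10| = 7.13e-11 J = 445 MeV.

445 MeV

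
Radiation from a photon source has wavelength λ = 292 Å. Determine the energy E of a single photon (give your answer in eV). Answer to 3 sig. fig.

42.5 eV

First convert: λ = 292 Å = 2.92 × 10^-8 m.
Apply E = hc/λ: E = 6.803 × 10^-18 J.
Converting to eV: E = 42.46 eV ≈ 42.5 eV.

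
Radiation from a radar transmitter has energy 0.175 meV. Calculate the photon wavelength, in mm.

7.08 mm

In SI units: E = 0.175 meV = 2.8038·10^-23 J.
For a photon λ = hc/E, so λ = 0.007085 m.
Converting to mm: λ = 7.085 mm ≈ 7.08 mm.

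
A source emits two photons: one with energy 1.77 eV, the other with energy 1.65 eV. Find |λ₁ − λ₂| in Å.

Using λ = hc/E: λ₁ = 7.005 × 10^-7 m, λ₂ = 7.514 × 10^-7 m.
|Δλ| = |7.005 × 10^-7 − 7.514 × 10^-7| = 5.09 × 10^-8 m = 509 Å.

509 Å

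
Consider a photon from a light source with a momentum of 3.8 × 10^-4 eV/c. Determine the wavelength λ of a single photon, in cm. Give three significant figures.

0.326 cm

Take h = 6.62607015 × 10^-34 J·s, c = 2.99792458 × 10^8 m/s, 1 eV = 1.602176634 × 10^-19 J.
In SI units: p = 3.8 × 10^-4 eV/c = 2.0308 × 10^-31 kg·m/s.
For a photon λ = h/p, so λ = 0.003263 m.
Converting to cm: λ = 0.3263 cm ≈ 0.326 cm.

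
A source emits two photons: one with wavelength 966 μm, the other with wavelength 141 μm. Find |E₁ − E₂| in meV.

7.51 meV

Using E = hc/λ: E₁ = 2.056e-22 J, E₂ = 1.409e-21 J.
|ΔE| = |2.056e-22 − 1.409e-21| = 1.20e-21 J = 7.51 meV.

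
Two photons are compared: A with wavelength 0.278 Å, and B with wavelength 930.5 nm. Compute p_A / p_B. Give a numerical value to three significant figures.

p_A = 2.383 × 10^-23 kg·m/s (from wavelength = 0.278 Å, via p = h/λ).
p_B = 7.121 × 10^-28 kg·m/s (from wavelength = 930.5 nm, via p = h/λ).
Ratio = 2.383 × 10^-23 / 7.121 × 10^-28 = 3.35 × 10^4.

3.35 × 10^4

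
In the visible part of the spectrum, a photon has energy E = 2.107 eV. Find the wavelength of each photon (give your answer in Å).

In SI units: E = 2.107 eV = 3.3758e-19 J.
Since λ = hc/E for a photon, λ = 5.884e-7 m.
Converting to Å: λ = 5884 Å ≈ 5880 Å.

5880 Å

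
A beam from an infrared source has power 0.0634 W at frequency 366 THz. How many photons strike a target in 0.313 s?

8.18·10^16 photons

Total energy: E_total = P·t = 0.0634 × 0.313 = 0.01984 J.
Per-photon energy: E = 2.425·10^-19 J.
N = E_total / E_photon = 8.18·10^16.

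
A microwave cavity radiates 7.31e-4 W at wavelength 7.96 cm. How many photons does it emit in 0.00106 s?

3.10e17 photons

Total energy: E_total = P·t = 7.31e-4 × 0.00106 = 7.749e-7 J.
Per-photon energy: E = 2.496e-24 J.
N = E_total / E_photon = 3.10e17.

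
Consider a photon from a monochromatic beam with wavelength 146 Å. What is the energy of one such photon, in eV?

In SI units: λ = 146 Å = 1.46e-8 m.
For a photon E = hc/λ, so E = 1.361e-17 J.
Converting to eV: E = 84.92 eV ≈ 84.9 eV.

84.9 eV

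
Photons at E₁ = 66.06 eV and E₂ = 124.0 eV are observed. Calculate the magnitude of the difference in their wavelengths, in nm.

Using λ = hc/E: λ₁ = 1.8768 × 10^-8 m, λ₂ = 9.9987 × 10^-9 m.
|Δλ| = |1.8768 × 10^-8 − 9.9987 × 10^-9| = 8.77 × 10^-9 m = 8.77 nm.

8.77 nm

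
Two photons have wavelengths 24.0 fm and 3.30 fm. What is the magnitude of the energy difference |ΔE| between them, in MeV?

324 MeV

Using E = hc/λ: E₁ = 8.277·10^-12 J, E₂ = 6.020·10^-11 J.
|ΔE| = |8.277·10^-12 − 6.020·10^-11| = 5.19·10^-11 J = 324 MeV.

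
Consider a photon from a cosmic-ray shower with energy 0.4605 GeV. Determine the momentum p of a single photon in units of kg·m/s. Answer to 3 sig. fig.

First convert: E = 0.4605 GeV = 7.3780e-11 J.
Since p = E/c for a photon, p = 2.461e-19 kg·m/s.
So p ≈ 2.46e-19 kg·m/s.

2.46e-19 kg·m/s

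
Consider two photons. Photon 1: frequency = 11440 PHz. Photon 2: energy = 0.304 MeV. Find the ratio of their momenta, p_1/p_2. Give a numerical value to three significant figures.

0.156

p_1 = 2.528·10^-23 kg·m/s (from frequency = 11440 PHz, via p = hf/c).
p_2 = 1.625·10^-22 kg·m/s (from energy = 0.304 MeV, via p = E/c).
Ratio = 2.528·10^-23 / 1.625·10^-22 = 0.156.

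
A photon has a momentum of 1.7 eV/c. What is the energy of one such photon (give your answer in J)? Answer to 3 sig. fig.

Use c = 2.99792458e8 m/s, 1 eV = 1.602176634e-19 J.
In SI units: p = 1.7 eV/c = 9.0853e-28 kg·m/s.
Since E = pc for a photon, E = 2.724e-19 J.
So E ≈ 2.72e-19 J.

2.72e-19 J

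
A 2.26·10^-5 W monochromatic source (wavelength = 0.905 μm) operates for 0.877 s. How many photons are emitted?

Total energy: E_total = P·t = 2.26·10^-5 × 0.877 = 1.982·10^-5 J.
Per-photon energy: E = 2.195·10^-19 J.
N = E_total / E_photon = 9.03·10^13.

9.03·10^13 photons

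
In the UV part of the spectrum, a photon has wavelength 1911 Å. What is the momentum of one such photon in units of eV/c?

6.49 eV/c

Use h = 6.62607015 × 10^-34 J·s, c = 2.99792458 × 10^8 m/s, 1 eV = 1.602176634 × 10^-19 J.
First convert: λ = 1911 Å = 1.911 × 10^-7 m.
Apply p = h/λ: p = 3.467 × 10^-27 kg·m/s.
Converting to eV/c: p = 6.488 eV/c ≈ 6.49 eV/c.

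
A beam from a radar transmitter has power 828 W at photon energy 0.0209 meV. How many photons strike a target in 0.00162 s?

Total energy: E_total = P·t = 828 × 0.00162 = 1.341 J.
Per-photon energy: E = 3.349 × 10^-24 J.
N = E_total / E_photon = 4.01 × 10^23.

4.01 × 10^23 photons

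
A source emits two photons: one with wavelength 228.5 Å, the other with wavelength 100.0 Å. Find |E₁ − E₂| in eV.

Using E = hc/λ: E₁ = 8.6934e-18 J, E₂ = 1.9864e-17 J.
|ΔE| = |8.6934e-18 − 1.9864e-17| = 1.12e-17 J = 69.7 eV.

69.7 eV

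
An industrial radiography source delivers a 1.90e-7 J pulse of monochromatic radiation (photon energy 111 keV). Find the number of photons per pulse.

Per-photon energy: E = 1.778e-14 J (from energy = 111 keV).
N = E_total / E_photon = 1.90e-7 J / 1.778e-14 J = 1.07e7.

1.07e7 photons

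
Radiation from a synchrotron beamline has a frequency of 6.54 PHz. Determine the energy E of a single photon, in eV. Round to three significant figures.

Take h = 6.62607015e-34 J·s, 1 eV = 1.602176634e-19 J.
First convert: f = 6.54 PHz = 6.54e15 Hz.
Since E = hf for a photon, E = 4.333e-18 J.
Converting to eV: E = 27.05 eV ≈ 27.0 eV.

27.0 eV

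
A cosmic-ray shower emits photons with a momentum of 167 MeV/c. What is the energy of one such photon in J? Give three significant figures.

Take c = 2.99792458 × 10^8 m/s, 1 eV = 1.602176634 × 10^-19 J.
Convert to SI: p = 167 MeV/c = 8.9250 × 10^-20 kg·m/s.
For a photon E = pc, so E = 2.676 × 10^-11 J.
So E ≈ 2.68 × 10^-11 J.

2.68 × 10^-11 J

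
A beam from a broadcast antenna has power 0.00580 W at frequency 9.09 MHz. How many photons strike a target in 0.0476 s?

4.58e22 photons

Total energy: E_total = P·t = 0.00580 × 0.0476 = 2.761e-4 J.
Per-photon energy: E = 6.023e-27 J.
N = E_total / E_photon = 4.58e22.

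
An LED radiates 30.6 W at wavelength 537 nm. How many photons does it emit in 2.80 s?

2.32e20 photons

Total energy: E_total = P·t = 30.6 × 2.80 = 85.68 J.
Per-photon energy: E = 3.699e-19 J.
N = E_total / E_photon = 2.32e20.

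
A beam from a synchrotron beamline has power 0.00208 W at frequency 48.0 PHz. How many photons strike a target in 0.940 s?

6.15 × 10^13 photons

Total energy: E_total = P·t = 0.00208 × 0.940 = 0.001955 J.
Per-photon energy: E = 3.181 × 10^-17 J.
N = E_total / E_photon = 6.15 × 10^13.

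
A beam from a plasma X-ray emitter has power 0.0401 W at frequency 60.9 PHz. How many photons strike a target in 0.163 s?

1.62·10^14 photons

Total energy: E_total = P·t = 0.0401 × 0.163 = 0.006536 J.
Per-photon energy: E = 4.035·10^-17 J.
N = E_total / E_photon = 1.62·10^14.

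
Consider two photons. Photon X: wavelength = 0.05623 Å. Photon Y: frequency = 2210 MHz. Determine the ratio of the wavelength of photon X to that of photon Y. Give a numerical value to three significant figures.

4.15 × 10^-11

λ_X = 5.623 × 10^-12 m (from wavelength = 0.05623 Å, via λ given directly).
λ_Y = 0.1357 m (from frequency = 2210 MHz, via λ = c/f).
Ratio = 5.623 × 10^-12 / 0.1357 = 4.15 × 10^-11.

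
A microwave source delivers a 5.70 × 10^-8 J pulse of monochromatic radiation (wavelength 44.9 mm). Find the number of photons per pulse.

1.29 × 10^16 photons

Per-photon energy: E = 4.424 × 10^-24 J (from wavelength = 44.9 mm).
N = E_total / E_photon = 5.70 × 10^-8 J / 4.424 × 10^-24 J = 1.29 × 10^16.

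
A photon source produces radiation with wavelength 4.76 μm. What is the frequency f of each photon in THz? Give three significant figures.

First convert: λ = 4.76 μm = 4.76·10^-6 m.
Apply f = c/λ: f = 6.298·10^13 Hz.
Converting to THz: f = 62.98 THz ≈ 63.0 THz.

63.0 THz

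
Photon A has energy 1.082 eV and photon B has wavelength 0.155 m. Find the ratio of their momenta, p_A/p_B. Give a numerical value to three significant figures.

1.35e5

p_A = 5.783e-28 kg·m/s (from energy = 1.082 eV, via p = E/c).
p_B = 4.275e-33 kg·m/s (from wavelength = 0.155 m, via p = h/λ).
Ratio = 5.783e-28 / 4.275e-33 = 1.35e5.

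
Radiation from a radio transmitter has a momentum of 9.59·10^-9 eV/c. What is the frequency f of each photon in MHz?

Use h = 6.62607015·10^-34 J·s, c = 2.99792458·10^8 m/s, 1 eV = 1.602176634·10^-19 J.
First convert: p = 9.59·10^-9 eV/c = 5.1252·10^-36 kg·m/s.
The photon relation is f = pc/h, giving f = 2.319·10^6 Hz.
Converting to MHz: f = 2.319 MHz ≈ 2.32 MHz.

2.32 MHz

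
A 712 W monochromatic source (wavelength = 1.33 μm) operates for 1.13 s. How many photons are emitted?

5.39e21 photons

Total energy: E_total = P·t = 712 × 1.13 = 804.6 J.
Per-photon energy: E = 1.494e-19 J.
N = E_total / E_photon = 5.39e21.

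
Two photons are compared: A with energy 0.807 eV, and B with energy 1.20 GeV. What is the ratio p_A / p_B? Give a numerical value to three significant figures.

p_A = 4.313e-28 kg·m/s (from energy = 0.807 eV, via p = E/c).
p_B = 6.413e-19 kg·m/s (from energy = 1.20 GeV, via p = E/c).
Ratio = 4.313e-28 / 6.413e-19 = 6.73e-10.

6.73e-10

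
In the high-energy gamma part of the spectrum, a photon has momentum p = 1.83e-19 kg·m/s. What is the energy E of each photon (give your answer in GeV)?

Take c = 2.99792458e8 m/s, 1 eV = 1.602176634e-19 J.
For a photon E = pc, so E = 5.486e-11 J.
Converting to GeV: E = 0.3424 GeV ≈ 0.342 GeV.

0.342 GeV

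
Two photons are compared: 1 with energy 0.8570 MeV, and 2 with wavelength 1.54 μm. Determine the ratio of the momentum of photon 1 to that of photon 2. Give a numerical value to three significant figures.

1.06e6

p_1 = 4.580e-22 kg·m/s (from energy = 0.8570 MeV, via p = E/c).
p_2 = 4.303e-28 kg·m/s (from wavelength = 1.54 μm, via p = h/λ).
Ratio = 4.580e-22 / 4.303e-28 = 1.06e6.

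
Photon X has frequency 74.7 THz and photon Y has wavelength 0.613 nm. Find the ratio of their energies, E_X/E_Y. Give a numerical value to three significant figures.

1.53e-4

E_X = 4.950e-20 J (from frequency = 74.7 THz, via E = hf).
E_Y = 3.241e-16 J (from wavelength = 0.613 nm, via E = hc/λ).
Ratio = 4.950e-20 / 3.241e-16 = 1.53e-4.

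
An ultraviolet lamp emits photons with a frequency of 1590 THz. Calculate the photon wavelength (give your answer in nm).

189 nm

First convert: f = 1590 THz = 1.59 × 10^15 Hz.
The photon relation is λ = c/f, giving λ = 1.885 × 10^-7 m.
Converting to nm: λ = 188.5 nm ≈ 189 nm.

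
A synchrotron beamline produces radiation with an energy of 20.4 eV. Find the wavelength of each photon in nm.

60.8 nm

First convert: E = 20.4 eV = 3.2684e-18 J.
The photon relation is λ = hc/E, giving λ = 6.078e-8 m.
Converting to nm: λ = 60.78 nm ≈ 60.8 nm.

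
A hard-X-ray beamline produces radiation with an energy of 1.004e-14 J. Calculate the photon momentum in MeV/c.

Take c = 2.99792458e8 m/s, 1 eV = 1.602176634e-19 J.
For a photon p = E/c, so p = 3.349e-23 kg·m/s.
Converting to MeV/c: p = 0.06266 MeV/c ≈ 0.0627 MeV/c.

0.0627 MeV/c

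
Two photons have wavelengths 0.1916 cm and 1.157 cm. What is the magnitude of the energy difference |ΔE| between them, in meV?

Using E = hc/λ: E₁ = 1.0368·10^-22 J, E₂ = 1.7169·10^-23 J.
|ΔE| = |1.0368·10^-22 − 1.7169·10^-23| = 8.65·10^-23 J = 0.540 meV.

0.540 meV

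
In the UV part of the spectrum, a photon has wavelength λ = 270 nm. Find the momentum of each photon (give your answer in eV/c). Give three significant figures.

4.59 eV/c

Use h = 6.62607015 × 10^-34 J·s, c = 2.99792458 × 10^8 m/s, 1 eV = 1.602176634 × 10^-19 J.
Convert to SI: λ = 270 nm = 2.70 × 10^-7 m.
Since p = h/λ for a photon, p = 2.454 × 10^-27 kg·m/s.
Converting to eV/c: p = 4.592 eV/c ≈ 4.59 eV/c.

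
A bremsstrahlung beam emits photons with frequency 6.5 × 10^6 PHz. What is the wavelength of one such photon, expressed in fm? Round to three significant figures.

46.1 fm

First convert: f = 6.5 × 10^6 PHz = 6.5 × 10^21 Hz.
Apply λ = c/f: λ = 4.612 × 10^-14 m.
Converting to fm: λ = 46.12 fm ≈ 46.1 fm.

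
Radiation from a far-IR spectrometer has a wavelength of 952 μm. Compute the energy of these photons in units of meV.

In SI units: λ = 952 μm = 9.52 × 10^-4 m.
For a photon E = hc/λ, so E = 2.087 × 10^-22 J.
Converting to meV: E = 1.302 meV ≈ 1.30 meV.

1.30 meV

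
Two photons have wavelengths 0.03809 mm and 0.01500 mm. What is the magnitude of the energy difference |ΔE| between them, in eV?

Using E = hc/λ: E₁ = 5.2151e-21 J, E₂ = 1.3243e-20 J.
|ΔE| = |5.2151e-21 − 1.3243e-20| = 8.03e-21 J = 0.0501 eV.

0.0501 eV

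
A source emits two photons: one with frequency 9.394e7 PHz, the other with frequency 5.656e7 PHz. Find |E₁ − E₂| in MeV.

155 MeV

Using E = hf: E₁ = 6.2245e-11 J, E₂ = 3.7477e-11 J.
|ΔE| = |6.2245e-11 − 3.7477e-11| = 2.48e-11 J = 155 MeV.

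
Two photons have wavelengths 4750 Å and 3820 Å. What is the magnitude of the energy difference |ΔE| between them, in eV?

Using E = hc/λ: E₁ = 4.182e-19 J, E₂ = 5.200e-19 J.
|ΔE| = |4.182e-19 − 5.200e-19| = 1.02e-19 J = 0.635 eV.

0.635 eV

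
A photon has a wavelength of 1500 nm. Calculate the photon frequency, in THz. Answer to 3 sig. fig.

200 THz

In SI units: λ = 1500 nm = 1.5e-6 m.
For a photon f = c/λ, so f = 1.999e14 Hz.
Converting to THz: f = 199.9 THz ≈ 200 THz.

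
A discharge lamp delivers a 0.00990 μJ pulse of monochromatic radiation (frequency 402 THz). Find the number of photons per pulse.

Per-photon energy: E = 2.664 × 10^-19 J (from frequency = 402 THz).
N = E_total / E_photon = 9.90 × 10^-9 J / 2.664 × 10^-19 J = 3.72 × 10^10.

3.72 × 10^10 photons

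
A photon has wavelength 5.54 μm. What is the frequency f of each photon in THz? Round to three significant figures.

Take c = 2.99792458·10^8 m/s.
Convert to SI: λ = 5.54 μm = 5.54·10^-6 m.
Apply f = c/λ: f = 5.411·10^13 Hz.
Converting to THz: f = 54.11 THz ≈ 54.1 THz.

54.1 THz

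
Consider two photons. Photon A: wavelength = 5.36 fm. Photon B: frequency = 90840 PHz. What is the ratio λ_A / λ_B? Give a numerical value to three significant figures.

1.62e-3

λ_A = 5.360e-15 m (from wavelength = 5.36 fm, via λ given directly).
λ_B = 3.300e-12 m (from frequency = 90840 PHz, via λ = c/f).
Ratio = 5.360e-15 / 3.300e-12 = 1.62e-3.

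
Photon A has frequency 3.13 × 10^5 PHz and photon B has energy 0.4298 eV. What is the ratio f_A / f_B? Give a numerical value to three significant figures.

3.01 × 10^6

f_A = 3.130 × 10^20 Hz (from frequency = 3.13 × 10^5 PHz, via f given directly).
f_B = 1.039 × 10^14 Hz (from energy = 0.4298 eV, via f = E/h).
Ratio = 3.130 × 10^20 / 1.039 × 10^14 = 3.01 × 10^6.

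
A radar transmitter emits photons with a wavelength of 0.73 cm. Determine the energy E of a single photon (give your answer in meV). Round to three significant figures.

0.170 meV

First convert: λ = 0.73 cm = 0.0073 m.
Since E = hc/λ for a photon, E = 2.721 × 10^-23 J.
Converting to meV: E = 0.1698 meV ≈ 0.170 meV.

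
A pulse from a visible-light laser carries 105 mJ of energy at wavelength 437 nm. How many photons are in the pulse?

2.31·10^17 photons

Per-photon energy: E = 4.546·10^-19 J (from wavelength = 437 nm).
N = E_total / E_photon = 0.105 J / 4.546·10^-19 J = 2.31·10^17.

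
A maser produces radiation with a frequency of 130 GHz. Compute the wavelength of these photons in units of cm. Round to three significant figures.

Take c = 2.99792458 × 10^8 m/s.
Convert to SI: f = 130 GHz = 1.3 × 10^11 Hz.
For a photon λ = c/f, so λ = 0.002306 m.
Converting to cm: λ = 0.2306 cm ≈ 0.231 cm.

0.231 cm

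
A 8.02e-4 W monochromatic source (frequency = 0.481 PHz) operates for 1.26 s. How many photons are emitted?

Total energy: E_total = P·t = 8.02e-4 × 1.26 = 0.001011 J.
Per-photon energy: E = 3.187e-19 J.
N = E_total / E_photon = 3.17e15.

3.17e15 photons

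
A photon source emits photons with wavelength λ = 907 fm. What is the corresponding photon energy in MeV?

In SI units: λ = 907 fm = 9.07e-13 m.
The photon relation is E = hc/λ, giving E = 2.190e-13 J.
Converting to MeV: E = 1.367 MeV ≈ 1.37 MeV.

1.37 MeV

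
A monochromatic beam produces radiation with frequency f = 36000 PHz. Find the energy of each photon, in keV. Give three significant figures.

149 keV

Take h = 6.62607015 × 10^-34 J·s, 1 eV = 1.602176634 × 10^-19 J.
Convert to SI: f = 36000 PHz = 3.60 × 10^19 Hz.
Apply E = hf: E = 2.385 × 10^-14 J.
Converting to keV: E = 148.9 keV ≈ 149 keV.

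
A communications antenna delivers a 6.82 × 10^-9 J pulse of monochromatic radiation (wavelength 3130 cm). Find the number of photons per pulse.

1.07 × 10^18 photons

Per-photon energy: E = 6.346 × 10^-27 J (from wavelength = 3130 cm).
N = E_total / E_photon = 6.82 × 10^-9 J / 6.346 × 10^-27 J = 1.07 × 10^18.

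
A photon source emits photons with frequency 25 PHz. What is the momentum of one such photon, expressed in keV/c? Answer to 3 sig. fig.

Use h = 6.62607015e-34 J·s, c = 2.99792458e8 m/s, 1 eV = 1.602176634e-19 J.
Convert to SI: f = 25 PHz = 2.5e16 Hz.
Since p = hf/c for a photon, p = 5.526e-26 kg·m/s.
Converting to keV/c: p = 0.1034 keV/c ≈ 0.103 keV/c.

0.103 keV/c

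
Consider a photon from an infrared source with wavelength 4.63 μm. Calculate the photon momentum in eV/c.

0.268 eV/c

In SI units: λ = 4.63 μm = 4.63e-6 m.
For a photon p = h/λ, so p = 1.431e-28 kg·m/s.
Converting to eV/c: p = 0.2678 eV/c ≈ 0.268 eV/c.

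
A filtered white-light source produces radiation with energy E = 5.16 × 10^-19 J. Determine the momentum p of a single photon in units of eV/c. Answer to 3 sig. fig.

3.22 eV/c

Use c = 2.99792458 × 10^8 m/s, 1 eV = 1.602176634 × 10^-19 J.
The photon relation is p = E/c, giving p = 1.721 × 10^-27 kg·m/s.
Converting to eV/c: p = 3.221 eV/c ≈ 3.22 eV/c.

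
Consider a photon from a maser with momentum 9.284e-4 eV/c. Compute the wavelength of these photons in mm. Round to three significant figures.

1.34 mm

First convert: p = 9.284e-4 eV/c = 4.9616e-31 kg·m/s.
The photon relation is λ = h/p, giving λ = 0.001335 m.
Converting to mm: λ = 1.335 mm ≈ 1.34 mm.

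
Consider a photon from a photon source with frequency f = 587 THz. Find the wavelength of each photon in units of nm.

Use c = 2.99792458e8 m/s.
In SI units: f = 587 THz = 5.87e14 Hz.
The photon relation is λ = c/f, giving λ = 5.107e-7 m.
Converting to nm: λ = 510.7 nm ≈ 511 nm.

511 nm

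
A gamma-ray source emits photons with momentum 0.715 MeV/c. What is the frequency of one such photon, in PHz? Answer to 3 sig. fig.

Convert to SI: p = 0.715 MeV/c = 3.8212·10^-22 kg·m/s.
For a photon f = pc/h, so f = 1.729·10^20 Hz.
Converting to PHz: f = 172900 PHz ≈ 1.73·10^5 PHz.

1.73·10^5 PHz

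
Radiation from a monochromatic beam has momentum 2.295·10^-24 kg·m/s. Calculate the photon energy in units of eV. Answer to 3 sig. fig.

Take c = 2.99792458·10^8 m/s, 1 eV = 1.602176634·10^-19 J.
For a photon E = pc, so E = 6.880·10^-16 J.
Converting to eV: E = 4294 eV ≈ 4290 eV.

4290 eV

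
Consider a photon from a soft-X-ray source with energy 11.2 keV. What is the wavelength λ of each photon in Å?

Take h = 6.62607015 × 10^-34 J·s, c = 2.99792458 × 10^8 m/s, 1 eV = 1.602176634 × 10^-19 J.
First convert: E = 11.2 keV = 1.7944 × 10^-15 J.
The photon relation is λ = hc/E, giving λ = 1.107 × 10^-10 m.
Converting to Å: λ = 1.107 Å ≈ 1.11 Å.

1.11 Å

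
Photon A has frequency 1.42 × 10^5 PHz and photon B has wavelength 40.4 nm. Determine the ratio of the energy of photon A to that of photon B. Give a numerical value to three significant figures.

E_A = 9.409 × 10^-14 J (from frequency = 1.42 × 10^5 PHz, via E = hf).
E_B = 4.917 × 10^-18 J (from wavelength = 40.4 nm, via E = hc/λ).
Ratio = 9.409 × 10^-14 / 4.917 × 10^-18 = 1.91 × 10^4.

1.91 × 10^4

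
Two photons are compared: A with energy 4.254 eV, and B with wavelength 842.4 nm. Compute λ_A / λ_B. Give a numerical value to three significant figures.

0.346

λ_A = 2.915·10^-7 m (from energy = 4.254 eV, via λ = hc/E).
λ_B = 8.424·10^-7 m (from wavelength = 842.4 nm, via λ given directly).
Ratio = 2.915·10^-7 / 8.424·10^-7 = 0.346.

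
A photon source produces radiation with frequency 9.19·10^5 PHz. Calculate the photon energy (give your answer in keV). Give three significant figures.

(h = 6.62607015·10^-34 J·s, 1 eV = 1.602176634·10^-19 J.)
Convert to SI: f = 9.19·10^5 PHz = 9.19·10^20 Hz.
Apply E = hf: E = 6.089·10^-13 J.
Converting to keV: E = 3801 keV ≈ 3800 keV.

3800 keV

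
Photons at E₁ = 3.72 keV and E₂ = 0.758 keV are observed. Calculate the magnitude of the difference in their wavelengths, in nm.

1.30 nm

Using λ = hc/E: λ₁ = 3.333e-10 m, λ₂ = 1.636e-9 m.
|Δλ| = |3.333e-10 − 1.636e-9| = 1.30e-9 m = 1.30 nm.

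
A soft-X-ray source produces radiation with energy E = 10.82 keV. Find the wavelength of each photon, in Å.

Take h = 6.62607015 × 10^-34 J·s, c = 2.99792458 × 10^8 m/s, 1 eV = 1.602176634 × 10^-19 J.
Convert to SI: E = 10.82 keV = 1.7336 × 10^-15 J.
Apply λ = hc/E: λ = 1.146 × 10^-10 m.
Converting to Å: λ = 1.146 Å ≈ 1.15 Å.

1.15 Å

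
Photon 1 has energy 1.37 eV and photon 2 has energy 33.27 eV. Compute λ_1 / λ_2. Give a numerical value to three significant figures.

λ_1 = 9.050e-7 m (from energy = 1.37 eV, via λ = hc/E).
λ_2 = 3.727e-8 m (from energy = 33.27 eV, via λ = hc/E).
Ratio = 9.050e-7 / 3.727e-8 = 24.3.

24.3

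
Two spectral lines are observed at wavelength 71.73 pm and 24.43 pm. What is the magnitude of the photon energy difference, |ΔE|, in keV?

33.5 keV

Using E = hc/λ: E₁ = 2.7693 × 10^-15 J, E₂ = 8.1312 × 10^-15 J.
|ΔE| = |2.7693 × 10^-15 − 8.1312 × 10^-15| = 5.36 × 10^-15 J = 33.5 keV.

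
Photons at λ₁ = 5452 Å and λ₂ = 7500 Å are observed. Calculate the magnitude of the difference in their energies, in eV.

Using E = hc/λ: E₁ = 3.6435e-19 J, E₂ = 2.6486e-19 J.
|ΔE| = |3.6435e-19 − 2.6486e-19| = 9.95e-20 J = 0.621 eV.

0.621 eV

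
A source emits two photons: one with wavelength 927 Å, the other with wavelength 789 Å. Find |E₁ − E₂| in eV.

2.34 eV

Using E = hc/λ: E₁ = 2.143e-18 J, E₂ = 2.518e-18 J.
|ΔE| = |2.143e-18 − 2.518e-18| = 3.75e-19 J = 2.34 eV.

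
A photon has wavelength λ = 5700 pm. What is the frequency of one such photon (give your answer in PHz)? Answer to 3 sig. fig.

52.6 PHz

First convert: λ = 5700 pm = 5.70e-9 m.
For a photon f = c/λ, so f = 5.260e16 Hz.
Converting to PHz: f = 52.60 PHz ≈ 52.6 PHz.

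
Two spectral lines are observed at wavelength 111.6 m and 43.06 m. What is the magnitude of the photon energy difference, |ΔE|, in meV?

Using E = hc/λ: E₁ = 1.7800e-27 J, E₂ = 4.6132e-27 J.
|ΔE| = |1.7800e-27 − 4.6132e-27| = 2.83e-27 J = 1.77e-5 meV.

1.77e-5 meV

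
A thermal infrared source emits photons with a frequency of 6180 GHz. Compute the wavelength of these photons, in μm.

48.5 μm

Take c = 2.99792458e8 m/s.
Convert to SI: f = 6180 GHz = 6.18e12 Hz.
Since λ = c/f for a photon, λ = 4.851e-5 m.
Converting to μm: λ = 48.51 μm ≈ 48.5 μm.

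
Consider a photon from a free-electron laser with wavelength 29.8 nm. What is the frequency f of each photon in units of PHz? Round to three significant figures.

Convert to SI: λ = 29.8 nm = 2.98·10^-8 m.
Since f = c/λ for a photon, f = 1.006·10^16 Hz.
Converting to PHz: f = 10.06 PHz ≈ 10.1 PHz.

10.1 PHz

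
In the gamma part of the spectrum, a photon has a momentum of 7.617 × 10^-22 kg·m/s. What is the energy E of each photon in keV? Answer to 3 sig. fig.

1430 keV

The photon relation is E = pc, giving E = 2.284 × 10^-13 J.
Converting to keV: E = 1425 keV ≈ 1430 keV.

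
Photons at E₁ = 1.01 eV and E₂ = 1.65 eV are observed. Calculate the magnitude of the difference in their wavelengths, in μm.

Using λ = hc/E: λ₁ = 1.228e-6 m, λ₂ = 7.514e-7 m.
|Δλ| = |1.228e-6 − 7.514e-7| = 4.76e-7 m = 0.476 μm.

0.476 μm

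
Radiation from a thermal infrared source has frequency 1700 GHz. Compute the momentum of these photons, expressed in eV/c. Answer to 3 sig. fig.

7.03·10^-3 eV/c

In SI units: f = 1700 GHz = 1.7·10^12 Hz.
For a photon p = hf/c, so p = 3.757·10^-30 kg·m/s.
Converting to eV/c: p = 0.007031 eV/c ≈ 7.03·10^-3 eV/c.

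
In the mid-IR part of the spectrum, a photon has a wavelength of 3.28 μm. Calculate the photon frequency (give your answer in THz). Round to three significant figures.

91.4 THz

Convert to SI: λ = 3.28 μm = 3.28·10^-6 m.
The photon relation is f = c/λ, giving f = 9.140·10^13 Hz.
Converting to THz: f = 91.40 THz ≈ 91.4 THz.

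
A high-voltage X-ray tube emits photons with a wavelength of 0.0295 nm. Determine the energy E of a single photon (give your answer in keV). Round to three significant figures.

Convert to SI: λ = 0.0295 nm = 2.95 × 10^-11 m.
The photon relation is E = hc/λ, giving E = 6.734 × 10^-15 J.
Converting to keV: E = 42.03 keV ≈ 42.0 keV.

42.0 keV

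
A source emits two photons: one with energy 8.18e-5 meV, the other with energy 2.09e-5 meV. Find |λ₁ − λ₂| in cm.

4420 cm

Using λ = hc/E: λ₁ = 15.16 m, λ₂ = 59.32 m.
|Δλ| = |15.16 − 59.32| = 44.2 m = 4420 cm.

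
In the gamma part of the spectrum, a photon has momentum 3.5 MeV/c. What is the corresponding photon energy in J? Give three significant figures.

In SI units: p = 3.5 MeV/c = 1.8705 × 10^-21 kg·m/s.
For a photon E = pc, so E = 5.608 × 10^-13 J.
So E ≈ 5.61 × 10^-13 J.

5.61 × 10^-13 J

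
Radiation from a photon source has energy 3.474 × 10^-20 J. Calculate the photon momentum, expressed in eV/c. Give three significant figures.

Apply p = E/c: p = 1.159 × 10^-28 kg·m/s.
Converting to eV/c: p = 0.2168 eV/c ≈ 0.217 eV/c.

0.217 eV/c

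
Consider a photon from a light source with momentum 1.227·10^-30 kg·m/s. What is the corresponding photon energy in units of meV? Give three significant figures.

2.30 meV

The photon relation is E = pc, giving E = 3.678·10^-22 J.
Converting to meV: E = 2.296 meV ≈ 2.30 meV.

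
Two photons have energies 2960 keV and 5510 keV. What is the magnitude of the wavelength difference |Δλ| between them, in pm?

Using λ = hc/E: λ₁ = 4.189e-13 m, λ₂ = 2.250e-13 m.
|Δλ| = |4.189e-13 − 2.250e-13| = 1.94e-13 m = 0.194 pm.

0.194 pm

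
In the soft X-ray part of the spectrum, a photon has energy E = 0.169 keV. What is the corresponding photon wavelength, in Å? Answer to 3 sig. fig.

73.4 Å

(h = 6.62607015e-34 J·s, c = 2.99792458e8 m/s, 1 eV = 1.602176634e-19 J.)
In SI units: E = 0.169 keV = 2.7077e-17 J.
For a photon λ = hc/E, so λ = 7.336e-9 m.
Converting to Å: λ = 73.36 Å ≈ 73.4 Å.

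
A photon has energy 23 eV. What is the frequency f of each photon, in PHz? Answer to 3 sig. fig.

In SI units: E = 23 eV = 3.6850·10^-18 J.
For a photon f = E/h, so f = 5.561·10^15 Hz.
Converting to PHz: f = 5.561 PHz ≈ 5.56 PHz.

5.56 PHz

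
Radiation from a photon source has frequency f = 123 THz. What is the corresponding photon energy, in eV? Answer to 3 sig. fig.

First convert: f = 123 THz = 1.23·10^14 Hz.
For a photon E = hf, so E = 8.150·10^-20 J.
Converting to eV: E = 0.5087 eV ≈ 0.509 eV.

0.509 eV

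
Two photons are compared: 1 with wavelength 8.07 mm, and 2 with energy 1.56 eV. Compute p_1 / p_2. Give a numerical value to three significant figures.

p_1 = 8.211 × 10^-32 kg·m/s (from wavelength = 8.07 mm, via p = h/λ).
p_2 = 8.337 × 10^-28 kg·m/s (from energy = 1.56 eV, via p = E/c).
Ratio = 8.211 × 10^-32 / 8.337 × 10^-28 = 9.85 × 10^-5.

9.85 × 10^-5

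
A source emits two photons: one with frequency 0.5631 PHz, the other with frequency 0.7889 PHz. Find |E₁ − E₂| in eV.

Using E = hf: E₁ = 3.7311e-19 J, E₂ = 5.2273e-19 J.
|ΔE| = |3.7311e-19 − 5.2273e-19| = 1.50e-19 J = 0.934 eV.

0.934 eV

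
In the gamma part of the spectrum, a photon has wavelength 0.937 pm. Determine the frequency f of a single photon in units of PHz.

Take c = 2.99792458 × 10^8 m/s.
Convert to SI: λ = 0.937 pm = 9.37 × 10^-13 m.
Apply f = c/λ: f = 3.199 × 10^20 Hz.
Converting to PHz: f = 319900 PHz ≈ 3.20 × 10^5 PHz.

3.20 × 10^5 PHz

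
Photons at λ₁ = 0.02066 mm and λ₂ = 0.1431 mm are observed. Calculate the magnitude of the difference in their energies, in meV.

Using E = hc/λ: E₁ = 9.6149e-21 J, E₂ = 1.3882e-21 J.
|ΔE| = |9.6149e-21 − 1.3882e-21| = 8.23e-21 J = 51.3 meV.

51.3 meV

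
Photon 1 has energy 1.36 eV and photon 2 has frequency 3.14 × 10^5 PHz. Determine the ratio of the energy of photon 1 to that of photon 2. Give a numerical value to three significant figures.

1.05 × 10^-6

E_1 = 2.179 × 10^-19 J (from energy = 1.36 eV, via E given directly).
E_2 = 2.081 × 10^-13 J (from frequency = 3.14 × 10^5 PHz, via E = hf).
Ratio = 2.179 × 10^-19 / 2.081 × 10^-13 = 1.05 × 10^-6.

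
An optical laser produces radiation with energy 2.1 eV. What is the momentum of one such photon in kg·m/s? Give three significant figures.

1.12 × 10^-27 kg·m/s

In SI units: E = 2.1 eV = 3.3646 × 10^-19 J.
Since p = E/c for a photon, p = 1.122 × 10^-27 kg·m/s.
So p ≈ 1.12 × 10^-27 kg·m/s.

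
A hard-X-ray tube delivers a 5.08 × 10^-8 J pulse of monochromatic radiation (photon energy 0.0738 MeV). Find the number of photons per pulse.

4.30 × 10^6 photons

Per-photon energy: E = 1.182 × 10^-14 J (from energy = 0.0738 MeV).
N = E_total / E_photon = 5.08 × 10^-8 J / 1.182 × 10^-14 J = 4.30 × 10^6.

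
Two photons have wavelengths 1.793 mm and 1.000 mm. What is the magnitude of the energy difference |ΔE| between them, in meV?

Using E = hc/λ: E₁ = 1.1079 × 10^-22 J, E₂ = 1.9864 × 10^-22 J.
|ΔE| = |1.1079 × 10^-22 − 1.9864 × 10^-22| = 8.79 × 10^-23 J = 0.548 meV.

0.548 meV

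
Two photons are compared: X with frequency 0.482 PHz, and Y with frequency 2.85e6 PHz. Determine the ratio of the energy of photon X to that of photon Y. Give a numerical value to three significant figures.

1.69e-7

E_X = 3.194e-19 J (from frequency = 0.482 PHz, via E = hf).
E_Y = 1.888e-12 J (from frequency = 2.85e6 PHz, via E = hf).
Ratio = 3.194e-19 / 1.888e-12 = 1.69e-7.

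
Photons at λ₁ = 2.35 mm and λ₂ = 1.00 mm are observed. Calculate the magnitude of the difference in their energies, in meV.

Using E = hc/λ: E₁ = 8.453·10^-23 J, E₂ = 1.986·10^-22 J.
|ΔE| = |8.453·10^-23 − 1.986·10^-22| = 1.14·10^-22 J = 0.712 meV.

0.712 meV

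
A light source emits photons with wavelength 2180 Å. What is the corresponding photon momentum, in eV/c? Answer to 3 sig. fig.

(h = 6.62607015e-34 J·s, c = 2.99792458e8 m/s, 1 eV = 1.602176634e-19 J.)
First convert: λ = 2180 Å = 2.18e-7 m.
Since p = h/λ for a photon, p = 3.039e-27 kg·m/s.
Converting to eV/c: p = 5.687 eV/c ≈ 5.69 eV/c.

5.69 eV/c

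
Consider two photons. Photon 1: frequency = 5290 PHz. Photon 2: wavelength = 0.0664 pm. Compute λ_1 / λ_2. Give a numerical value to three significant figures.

λ_1 = 5.667 × 10^-11 m (from frequency = 5290 PHz, via λ = c/f).
λ_2 = 6.640 × 10^-14 m (from wavelength = 0.0664 pm, via λ given directly).
Ratio = 5.667 × 10^-11 / 6.640 × 10^-14 = 853.

853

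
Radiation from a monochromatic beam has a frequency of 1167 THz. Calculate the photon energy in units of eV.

Convert to SI: f = 1167 THz = 1.167 × 10^15 Hz.
The photon relation is E = hf, giving E = 7.733 × 10^-19 J.
Converting to eV: E = 4.826 eV ≈ 4.83 eV.

4.83 eV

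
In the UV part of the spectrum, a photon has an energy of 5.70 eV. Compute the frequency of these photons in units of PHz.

1.38 PHz

In SI units: E = 5.70 eV = 9.1324e-19 J.
The photon relation is f = E/h, giving f = 1.378e15 Hz.
Converting to PHz: f = 1.378 PHz ≈ 1.38 PHz.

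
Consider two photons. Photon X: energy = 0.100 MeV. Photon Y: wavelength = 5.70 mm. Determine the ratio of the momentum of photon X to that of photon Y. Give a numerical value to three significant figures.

p_X = 5.344 × 10^-23 kg·m/s (from energy = 0.100 MeV, via p = E/c).
p_Y = 1.162 × 10^-31 kg·m/s (from wavelength = 5.70 mm, via p = h/λ).
Ratio = 5.344 × 10^-23 / 1.162 × 10^-31 = 4.60 × 10^8.

4.60 × 10^8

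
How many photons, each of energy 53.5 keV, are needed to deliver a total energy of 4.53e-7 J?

5.28e7 photons

Per-photon energy: E = 8.572e-15 J (from energy = 53.5 keV).
N = E_total / E_photon = 4.53e-7 J / 8.572e-15 J = 5.28e7.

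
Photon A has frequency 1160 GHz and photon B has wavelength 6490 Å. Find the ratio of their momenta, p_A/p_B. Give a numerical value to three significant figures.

2.51e-3

p_A = 2.564e-30 kg·m/s (from frequency = 1160 GHz, via p = hf/c).
p_B = 1.021e-27 kg·m/s (from wavelength = 6490 Å, via p = h/λ).
Ratio = 2.564e-30 / 1.021e-27 = 2.51e-3.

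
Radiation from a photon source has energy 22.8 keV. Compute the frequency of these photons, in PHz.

First convert: E = 22.8 keV = 3.6530·10^-15 J.
Apply f = E/h: f = 5.513·10^18 Hz.
Converting to PHz: f = 5513 PHz ≈ 5510 PHz.

5510 PHz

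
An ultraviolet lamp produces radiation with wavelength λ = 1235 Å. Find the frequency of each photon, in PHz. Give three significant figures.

(c = 2.99792458e8 m/s.)
First convert: λ = 1235 Å = 1.235e-7 m.
The photon relation is f = c/λ, giving f = 2.427e15 Hz.
Converting to PHz: f = 2.427 PHz ≈ 2.43 PHz.

2.43 PHz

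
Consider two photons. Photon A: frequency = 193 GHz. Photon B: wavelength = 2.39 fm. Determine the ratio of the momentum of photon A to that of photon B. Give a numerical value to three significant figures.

1.54 × 10^-12

p_A = 4.266 × 10^-31 kg·m/s (from frequency = 193 GHz, via p = hf/c).
p_B = 2.772 × 10^-19 kg·m/s (from wavelength = 2.39 fm, via p = h/λ).
Ratio = 4.266 × 10^-31 / 2.772 × 10^-19 = 1.54 × 10^-12.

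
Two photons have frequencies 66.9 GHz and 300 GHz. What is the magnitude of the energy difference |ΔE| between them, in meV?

0.964 meV

Using E = hf: E₁ = 4.433e-23 J, E₂ = 1.988e-22 J.
|ΔE| = |4.433e-23 − 1.988e-22| = 1.54e-22 J = 0.964 meV.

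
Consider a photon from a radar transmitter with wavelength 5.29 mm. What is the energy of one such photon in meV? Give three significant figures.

Use h = 6.62607015e-34 J·s, c = 2.99792458e8 m/s, 1 eV = 1.602176634e-19 J.
Convert to SI: λ = 5.29 mm = 0.00529 m.
For a photon E = hc/λ, so E = 3.755e-23 J.
Converting to meV: E = 0.2344 meV ≈ 0.234 meV.

0.234 meV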